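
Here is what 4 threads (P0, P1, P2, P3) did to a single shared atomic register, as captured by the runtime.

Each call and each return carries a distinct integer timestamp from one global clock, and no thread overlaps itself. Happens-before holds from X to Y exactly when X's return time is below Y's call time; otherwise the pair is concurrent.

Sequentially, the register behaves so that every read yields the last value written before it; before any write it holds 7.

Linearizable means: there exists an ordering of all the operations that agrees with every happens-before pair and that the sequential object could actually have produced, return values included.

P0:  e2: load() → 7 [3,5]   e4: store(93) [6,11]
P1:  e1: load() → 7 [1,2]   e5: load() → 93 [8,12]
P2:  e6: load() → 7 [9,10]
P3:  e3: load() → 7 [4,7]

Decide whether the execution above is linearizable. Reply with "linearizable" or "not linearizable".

linearizable

one valid linearization: e1, e2, e3, e6, e4, e5
step 1: e1 load() → 7 — value 7
step 2: e2 load() → 7 — value 7
step 3: e3 load() → 7 — value 7
step 4: e6 load() → 7 — value 7
step 5: e4 store(93) — value 93
step 6: e5 load() → 93 — value 93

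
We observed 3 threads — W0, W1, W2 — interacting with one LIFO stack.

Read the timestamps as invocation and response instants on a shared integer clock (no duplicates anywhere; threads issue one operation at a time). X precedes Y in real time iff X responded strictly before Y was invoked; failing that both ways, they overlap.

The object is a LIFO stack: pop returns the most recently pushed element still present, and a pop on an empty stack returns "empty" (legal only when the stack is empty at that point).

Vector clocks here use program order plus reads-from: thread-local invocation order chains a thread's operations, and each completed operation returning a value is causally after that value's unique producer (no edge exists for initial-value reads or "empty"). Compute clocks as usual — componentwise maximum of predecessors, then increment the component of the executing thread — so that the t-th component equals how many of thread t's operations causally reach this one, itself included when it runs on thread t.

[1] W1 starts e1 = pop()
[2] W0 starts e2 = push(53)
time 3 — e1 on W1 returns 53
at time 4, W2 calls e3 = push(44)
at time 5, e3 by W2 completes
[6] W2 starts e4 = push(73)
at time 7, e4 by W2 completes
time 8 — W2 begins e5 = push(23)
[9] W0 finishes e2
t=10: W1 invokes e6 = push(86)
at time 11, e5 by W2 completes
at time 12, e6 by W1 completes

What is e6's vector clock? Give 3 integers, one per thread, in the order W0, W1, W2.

(1, 2, 0)

root op e3, invoked 4: fresh clock plus W2's own tick → (0, 0, 1)
root op e2, invoked 2: fresh clock plus W0's own tick → (1, 0, 0)
invoked at 6, e4 merges VC(e3)=(0, 0, 1) and bumps W2's slot → (0, 0, 2)
invoked at 1, e1 merges VC(e2)=(1, 0, 0) and bumps W1's slot → (1, 1, 0)
invoked at 8, e5 merges VC(e4)=(0, 0, 2) and bumps W2's slot → (0, 0, 3)
invoked at 10, e6 merges VC(e1)=(1, 1, 0) and bumps W1's slot → (1, 2, 0)
target: VC(e6) = (1, 2, 0)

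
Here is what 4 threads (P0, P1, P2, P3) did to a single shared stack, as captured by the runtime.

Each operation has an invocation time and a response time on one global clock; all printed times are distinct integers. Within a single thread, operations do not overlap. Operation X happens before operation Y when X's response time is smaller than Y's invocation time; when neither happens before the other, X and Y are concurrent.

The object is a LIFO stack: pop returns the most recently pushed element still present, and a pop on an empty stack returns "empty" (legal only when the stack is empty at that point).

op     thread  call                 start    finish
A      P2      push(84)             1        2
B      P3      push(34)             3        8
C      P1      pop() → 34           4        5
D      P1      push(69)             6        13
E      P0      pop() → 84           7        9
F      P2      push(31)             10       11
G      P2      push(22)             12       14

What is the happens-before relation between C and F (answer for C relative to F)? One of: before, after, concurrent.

before

C spans [4,5], F spans [10,11]
resp(C)=5 < inv(F)=10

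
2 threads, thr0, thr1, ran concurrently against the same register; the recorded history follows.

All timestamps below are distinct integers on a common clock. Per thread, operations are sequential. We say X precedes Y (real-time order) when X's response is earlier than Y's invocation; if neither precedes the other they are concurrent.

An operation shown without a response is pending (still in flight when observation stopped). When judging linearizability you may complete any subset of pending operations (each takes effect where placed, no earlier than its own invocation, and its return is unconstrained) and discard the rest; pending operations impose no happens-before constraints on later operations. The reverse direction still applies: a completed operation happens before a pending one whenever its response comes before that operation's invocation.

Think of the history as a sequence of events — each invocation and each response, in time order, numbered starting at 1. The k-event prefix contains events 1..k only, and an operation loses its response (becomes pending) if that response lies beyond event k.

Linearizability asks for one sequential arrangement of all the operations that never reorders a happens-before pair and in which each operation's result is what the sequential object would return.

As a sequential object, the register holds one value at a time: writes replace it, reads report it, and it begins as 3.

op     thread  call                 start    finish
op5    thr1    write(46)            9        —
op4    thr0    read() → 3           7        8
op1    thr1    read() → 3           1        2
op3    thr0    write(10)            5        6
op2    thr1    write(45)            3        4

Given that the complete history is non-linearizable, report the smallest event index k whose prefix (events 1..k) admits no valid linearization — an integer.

events 1..7 are linearizable, e.g. via op1, op2, op3:
after step 1 (op1 read() → 3): value 3
after step 2 (op2 write(45)): value 45
after step 3 (op3 write(10)): value 10
event 8 — op4's response, time 8 — after it, nothing linearizes
take op1, op2, op3, op4: step 4 already fails, because op4 read() → 3 cannot occur there

8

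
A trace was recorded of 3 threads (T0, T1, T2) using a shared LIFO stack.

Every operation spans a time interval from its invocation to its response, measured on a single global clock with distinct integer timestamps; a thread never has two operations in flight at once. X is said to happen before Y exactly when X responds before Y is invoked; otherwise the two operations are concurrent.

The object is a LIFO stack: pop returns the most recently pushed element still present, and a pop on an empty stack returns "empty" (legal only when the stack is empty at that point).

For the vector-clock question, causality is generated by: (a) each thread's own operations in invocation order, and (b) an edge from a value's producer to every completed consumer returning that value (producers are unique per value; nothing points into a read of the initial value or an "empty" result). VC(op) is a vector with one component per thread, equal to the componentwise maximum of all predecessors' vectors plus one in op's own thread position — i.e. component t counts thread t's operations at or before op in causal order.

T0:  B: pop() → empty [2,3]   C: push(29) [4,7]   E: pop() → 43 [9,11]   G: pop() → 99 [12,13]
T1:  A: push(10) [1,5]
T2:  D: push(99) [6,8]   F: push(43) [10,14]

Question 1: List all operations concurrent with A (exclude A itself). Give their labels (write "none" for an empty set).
overlap test against A [1,5]: concurrent iff the interval meets 1..5
B [2,3]: concurrent
C [4,7]: concurrent
D [6,8]: after
E [9,11]: after
F [10,14]: after
G [12,13]: after

B, C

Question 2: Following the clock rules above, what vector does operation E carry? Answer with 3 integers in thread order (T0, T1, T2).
invoked at 6, D has no predecessors; its own T2 bump gives (0, 0, 1)
invoked at 1, A has no predecessors; its own T1 bump gives (0, 1, 0)
invoked at 2, B has no predecessors; its own T0 bump gives (1, 0, 0)
F, invoked 10, takes VC(D)=(0, 0, 1) under max, adds 1 for T2 → (0, 0, 2)
C, invoked 4, takes VC(B)=(1, 0, 0) under max, adds 1 for T0 → (2, 0, 0)
E, invoked 9, takes VC(C)=(2, 0, 0), VC(F)=(0, 0, 2) under max, adds 1 for T0 → (3, 0, 2)
G, invoked 12, takes VC(D)=(0, 0, 1), VC(E)=(3, 0, 2) under max, adds 1 for T0 → (4, 0, 2)
target: VC(E) = (3, 0, 2)

(3, 0, 2)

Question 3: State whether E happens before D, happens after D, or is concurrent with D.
E spans [9,11], D spans [6,8]
resp(D)=8 < inv(E)=9

after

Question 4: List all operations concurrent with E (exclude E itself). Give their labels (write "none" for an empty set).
concurrent with E ([9,11]): every op whose interval crosses 9..11
A [1,5]: before
B [2,3]: before
C [4,7]: before
D [6,8]: before
F [10,14]: concurrent
G [12,13]: after

F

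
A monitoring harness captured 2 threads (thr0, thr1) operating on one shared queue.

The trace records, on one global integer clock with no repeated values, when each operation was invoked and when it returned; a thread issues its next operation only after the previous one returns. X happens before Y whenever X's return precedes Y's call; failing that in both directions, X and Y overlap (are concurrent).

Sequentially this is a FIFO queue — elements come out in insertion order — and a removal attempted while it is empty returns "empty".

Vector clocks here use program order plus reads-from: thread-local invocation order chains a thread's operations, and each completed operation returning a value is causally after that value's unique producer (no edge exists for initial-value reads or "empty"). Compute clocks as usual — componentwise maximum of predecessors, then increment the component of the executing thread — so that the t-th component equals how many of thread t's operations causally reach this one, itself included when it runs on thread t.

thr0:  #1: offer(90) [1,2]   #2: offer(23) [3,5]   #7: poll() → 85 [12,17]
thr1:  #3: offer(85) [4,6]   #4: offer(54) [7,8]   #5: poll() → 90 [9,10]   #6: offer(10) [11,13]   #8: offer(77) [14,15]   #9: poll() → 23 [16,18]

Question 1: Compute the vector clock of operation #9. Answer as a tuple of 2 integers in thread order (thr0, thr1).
Answer: (2, 6)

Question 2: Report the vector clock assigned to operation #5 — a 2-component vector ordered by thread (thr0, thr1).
Answer: (1, 3)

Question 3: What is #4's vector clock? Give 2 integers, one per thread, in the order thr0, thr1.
Answer: (0, 2)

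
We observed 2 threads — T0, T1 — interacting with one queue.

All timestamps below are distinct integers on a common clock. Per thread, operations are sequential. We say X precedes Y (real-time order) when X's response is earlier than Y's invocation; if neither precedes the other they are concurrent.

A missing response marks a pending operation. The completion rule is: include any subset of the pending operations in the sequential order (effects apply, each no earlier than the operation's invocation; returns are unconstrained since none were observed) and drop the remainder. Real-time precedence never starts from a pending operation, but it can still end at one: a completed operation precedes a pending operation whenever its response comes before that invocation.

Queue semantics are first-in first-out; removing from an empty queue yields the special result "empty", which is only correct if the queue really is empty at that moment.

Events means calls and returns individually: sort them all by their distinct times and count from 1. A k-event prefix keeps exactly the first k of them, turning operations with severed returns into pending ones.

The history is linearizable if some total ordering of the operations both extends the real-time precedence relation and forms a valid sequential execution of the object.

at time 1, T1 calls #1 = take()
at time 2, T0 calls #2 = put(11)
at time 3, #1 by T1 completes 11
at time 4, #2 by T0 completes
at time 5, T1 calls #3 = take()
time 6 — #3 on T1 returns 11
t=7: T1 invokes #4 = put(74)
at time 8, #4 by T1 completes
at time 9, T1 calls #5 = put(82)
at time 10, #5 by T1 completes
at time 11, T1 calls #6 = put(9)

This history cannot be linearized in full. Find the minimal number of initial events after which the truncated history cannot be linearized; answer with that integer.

a valid linearization of events 1..5 exists, for instance #2, #1:
after step 1 (#2 put(11)): queue <11>
after step 2 (#1 take() → 11): queue <>
include event 6 — #3 responding at 6 — and every candidate order breaks
take #1, #2, #3: step 1 already fails, because #1 take() → 11 cannot occur there
take #2, #1, #3: step 3 already fails, because #3 take() → 11 cannot occur there

6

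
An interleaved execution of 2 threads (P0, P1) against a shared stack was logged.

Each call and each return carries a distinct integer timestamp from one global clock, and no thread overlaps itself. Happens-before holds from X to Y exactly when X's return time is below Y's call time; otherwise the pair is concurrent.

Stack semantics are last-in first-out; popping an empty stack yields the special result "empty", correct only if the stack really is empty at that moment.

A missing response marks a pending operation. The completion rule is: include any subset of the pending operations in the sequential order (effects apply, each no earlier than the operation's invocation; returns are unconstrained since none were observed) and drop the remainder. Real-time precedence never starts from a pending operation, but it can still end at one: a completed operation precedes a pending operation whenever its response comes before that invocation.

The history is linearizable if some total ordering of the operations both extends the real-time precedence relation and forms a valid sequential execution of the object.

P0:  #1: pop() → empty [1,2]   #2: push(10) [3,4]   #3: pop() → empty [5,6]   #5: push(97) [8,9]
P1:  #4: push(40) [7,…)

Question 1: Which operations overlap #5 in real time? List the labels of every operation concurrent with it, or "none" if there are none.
Answer: #4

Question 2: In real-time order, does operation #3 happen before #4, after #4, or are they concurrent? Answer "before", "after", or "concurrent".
Answer: before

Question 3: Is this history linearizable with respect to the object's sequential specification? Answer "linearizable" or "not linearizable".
not linearizable

events 1..5 are fine; event 6 — the response of #3 at time 6 — makes the prefix non-linearizable
the sole real-time-consistent order of 3 completed operations fails the stack replay
sample order #1, #2, #3 stalls at step 3 — #3 pop() → empty has no legal effect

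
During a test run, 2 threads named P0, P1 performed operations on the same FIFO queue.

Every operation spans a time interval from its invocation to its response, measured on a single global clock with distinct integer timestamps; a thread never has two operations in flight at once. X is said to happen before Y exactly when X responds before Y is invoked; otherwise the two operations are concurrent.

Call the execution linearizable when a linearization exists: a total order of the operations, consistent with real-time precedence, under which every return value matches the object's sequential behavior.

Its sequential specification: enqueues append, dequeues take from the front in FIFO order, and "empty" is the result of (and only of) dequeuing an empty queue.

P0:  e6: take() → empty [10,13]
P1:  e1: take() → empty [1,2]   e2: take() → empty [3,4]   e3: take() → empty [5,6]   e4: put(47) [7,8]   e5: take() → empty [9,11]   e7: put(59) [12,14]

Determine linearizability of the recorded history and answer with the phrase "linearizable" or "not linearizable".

not linearizable

prefix check: 1..12 passes, 1..13 fails once e6's time-13 response joins
the 6 completed operations admit 2 real-time orders; each fails the FIFO queue replay
every completion of the 1 pending operation (e7) was checked; none linearizes
for example e1, e2, e3, e4, e5, e6 (pending dropped) fails at step 5: e5 take() → empty is not legal there
for example e1, e2, e3, e4, e6, e5 (pending dropped) fails at step 5: e6 take() → empty is not legal there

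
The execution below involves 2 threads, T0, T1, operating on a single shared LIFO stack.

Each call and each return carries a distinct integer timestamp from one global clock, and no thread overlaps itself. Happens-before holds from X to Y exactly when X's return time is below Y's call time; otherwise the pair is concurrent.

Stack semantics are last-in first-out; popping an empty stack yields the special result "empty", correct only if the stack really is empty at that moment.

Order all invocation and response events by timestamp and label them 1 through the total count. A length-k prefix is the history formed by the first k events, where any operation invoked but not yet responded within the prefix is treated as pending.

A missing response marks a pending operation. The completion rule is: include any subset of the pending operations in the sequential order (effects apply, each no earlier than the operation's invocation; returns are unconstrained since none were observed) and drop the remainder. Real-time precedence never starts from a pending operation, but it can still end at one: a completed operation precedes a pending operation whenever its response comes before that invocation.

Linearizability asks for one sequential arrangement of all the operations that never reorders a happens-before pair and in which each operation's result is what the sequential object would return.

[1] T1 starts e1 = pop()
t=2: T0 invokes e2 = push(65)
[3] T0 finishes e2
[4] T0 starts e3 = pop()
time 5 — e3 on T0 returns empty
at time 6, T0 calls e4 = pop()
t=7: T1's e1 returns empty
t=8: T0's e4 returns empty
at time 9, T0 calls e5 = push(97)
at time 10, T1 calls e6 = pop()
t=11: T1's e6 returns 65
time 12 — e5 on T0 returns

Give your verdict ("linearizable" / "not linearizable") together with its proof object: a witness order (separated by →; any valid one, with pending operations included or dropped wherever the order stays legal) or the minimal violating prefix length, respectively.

prefix check: 1..6 passes, 1..7 fails once e1's time-7 response joins
no legal order exists: 3 real-time-consistent candidates over 3 completed LIFO stack operations, all rejected
completion choices over the 1 pending operation (e4) were checked; none helps
take e1, e2, e3 (pending dropped): step 3 already fails, because e3 pop() → empty cannot occur there
take e2, e1, e3 (pending dropped): step 2 already fails, because e1 pop() → empty cannot occur there

not linearizable — minimal violating prefix: 7 events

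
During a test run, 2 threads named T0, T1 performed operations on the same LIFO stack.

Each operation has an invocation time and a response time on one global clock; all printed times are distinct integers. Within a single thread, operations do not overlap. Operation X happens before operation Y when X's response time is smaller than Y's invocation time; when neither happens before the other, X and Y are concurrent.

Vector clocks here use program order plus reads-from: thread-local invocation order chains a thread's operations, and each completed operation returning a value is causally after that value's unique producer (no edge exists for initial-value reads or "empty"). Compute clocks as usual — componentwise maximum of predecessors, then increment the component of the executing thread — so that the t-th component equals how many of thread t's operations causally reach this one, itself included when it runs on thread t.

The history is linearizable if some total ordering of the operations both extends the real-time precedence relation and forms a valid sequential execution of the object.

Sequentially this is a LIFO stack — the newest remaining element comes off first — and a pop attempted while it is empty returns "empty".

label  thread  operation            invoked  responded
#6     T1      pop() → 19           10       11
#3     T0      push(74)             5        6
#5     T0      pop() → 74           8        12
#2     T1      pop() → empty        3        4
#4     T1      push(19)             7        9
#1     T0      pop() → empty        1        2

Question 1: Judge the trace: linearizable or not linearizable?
linearizable

one valid linearization: #1, #2, #3, #4, #6, #5
step 1: #1 pop() → empty — stack <>
step 2: #2 pop() → empty — stack <>
step 3: #3 push(74) — stack <74>
step 4: #4 push(19) — stack <74,19>
step 5: #6 pop() → 19 — stack <74>
step 6: #5 pop() → 74 — stack <>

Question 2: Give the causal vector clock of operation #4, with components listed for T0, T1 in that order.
(0, 2)

#2 (invocation 3): nothing precedes it; T1's component alone gives (0, 1)
#1 (invocation 1): nothing precedes it; T0's component alone gives (1, 0)
VC(#4, invoked at 7): max of VC(#2)=(0, 1), then +1 on thread T1 → (0, 2)
VC(#3, invoked at 5): max of VC(#1)=(1, 0), then +1 on thread T0 → (2, 0)
VC(#6, invoked at 10): max of VC(#4)=(0, 2), then +1 on thread T1 → (0, 3)
VC(#5, invoked at 8): max of VC(#3)=(2, 0), then +1 on thread T0 → (3, 0)
target: VC(#4) = (0, 2)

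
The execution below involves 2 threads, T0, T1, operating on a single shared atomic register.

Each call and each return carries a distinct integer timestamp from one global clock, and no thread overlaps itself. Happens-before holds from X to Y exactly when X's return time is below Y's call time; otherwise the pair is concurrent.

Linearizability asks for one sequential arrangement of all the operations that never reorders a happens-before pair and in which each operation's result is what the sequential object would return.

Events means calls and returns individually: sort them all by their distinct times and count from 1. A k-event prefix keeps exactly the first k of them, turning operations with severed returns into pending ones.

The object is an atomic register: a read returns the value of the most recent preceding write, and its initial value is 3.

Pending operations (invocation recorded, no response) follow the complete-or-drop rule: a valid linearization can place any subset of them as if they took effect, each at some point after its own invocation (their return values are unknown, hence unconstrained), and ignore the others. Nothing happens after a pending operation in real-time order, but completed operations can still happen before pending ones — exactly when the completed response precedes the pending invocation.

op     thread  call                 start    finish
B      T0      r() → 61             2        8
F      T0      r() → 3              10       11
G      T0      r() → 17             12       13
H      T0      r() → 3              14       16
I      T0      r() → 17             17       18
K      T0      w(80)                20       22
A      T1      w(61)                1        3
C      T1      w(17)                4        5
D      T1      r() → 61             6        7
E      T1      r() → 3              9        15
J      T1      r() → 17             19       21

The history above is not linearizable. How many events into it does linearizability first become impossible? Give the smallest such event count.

events 1..6 are linearizable; a witness order is A, B, C:
after step 1 (A w(61)): value 61
after step 2 (B r() (pending, included)): value 61
after step 3 (C w(17)): value 17
include event 7 — D responding at 7 — and every candidate order breaks
including or dropping the 1 pending operation (B) in any combination fails
one such order, A, C, D (pending dropped), breaks at step 3 where D r() → 61 is illegal

7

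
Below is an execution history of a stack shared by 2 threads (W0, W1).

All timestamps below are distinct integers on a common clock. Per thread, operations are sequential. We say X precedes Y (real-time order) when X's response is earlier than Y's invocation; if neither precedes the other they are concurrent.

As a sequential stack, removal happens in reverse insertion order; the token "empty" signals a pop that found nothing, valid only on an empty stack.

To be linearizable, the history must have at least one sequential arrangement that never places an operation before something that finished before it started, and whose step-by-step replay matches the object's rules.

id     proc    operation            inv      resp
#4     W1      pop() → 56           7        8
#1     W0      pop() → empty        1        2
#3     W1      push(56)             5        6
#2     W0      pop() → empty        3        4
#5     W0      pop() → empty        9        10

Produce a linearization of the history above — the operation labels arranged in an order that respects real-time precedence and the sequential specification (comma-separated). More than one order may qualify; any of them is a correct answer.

1. #1 pop() → empty, leaving stack <>
2. #2 pop() → empty, leaving stack <>
3. #3 push(56), leaving stack <56>
4. #4 pop() → 56, leaving stack <>
5. #5 pop() → empty, leaving stack <>

#1, #2, #3, #4, #5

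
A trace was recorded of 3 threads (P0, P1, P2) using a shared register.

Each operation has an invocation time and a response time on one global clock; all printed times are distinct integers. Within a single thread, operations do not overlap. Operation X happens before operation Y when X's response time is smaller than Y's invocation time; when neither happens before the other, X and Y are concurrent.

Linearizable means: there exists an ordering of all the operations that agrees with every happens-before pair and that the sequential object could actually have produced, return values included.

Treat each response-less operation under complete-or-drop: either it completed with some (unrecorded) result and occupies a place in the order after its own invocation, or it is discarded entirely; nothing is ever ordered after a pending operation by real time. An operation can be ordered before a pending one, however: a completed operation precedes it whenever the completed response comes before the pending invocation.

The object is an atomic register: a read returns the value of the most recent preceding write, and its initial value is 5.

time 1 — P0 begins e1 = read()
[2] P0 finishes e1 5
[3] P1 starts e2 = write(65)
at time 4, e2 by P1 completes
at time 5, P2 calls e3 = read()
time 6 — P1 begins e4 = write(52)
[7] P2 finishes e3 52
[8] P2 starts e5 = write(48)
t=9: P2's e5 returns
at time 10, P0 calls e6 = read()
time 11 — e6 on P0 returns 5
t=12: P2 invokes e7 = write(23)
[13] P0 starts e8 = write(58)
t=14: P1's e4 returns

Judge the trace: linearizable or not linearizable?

not linearizable

events 1..10 are fine; event 11 — the response of e6 at time 11 — makes the prefix non-linearizable
a single order respects real time; the 5 completed register operations fail replay along it
no escape via the 1 pending operation (e4): every completion choice fails
for example e1, e2, e3, e5, e6 (pending dropped) fails at step 3: e3 read() → 52 is not legal there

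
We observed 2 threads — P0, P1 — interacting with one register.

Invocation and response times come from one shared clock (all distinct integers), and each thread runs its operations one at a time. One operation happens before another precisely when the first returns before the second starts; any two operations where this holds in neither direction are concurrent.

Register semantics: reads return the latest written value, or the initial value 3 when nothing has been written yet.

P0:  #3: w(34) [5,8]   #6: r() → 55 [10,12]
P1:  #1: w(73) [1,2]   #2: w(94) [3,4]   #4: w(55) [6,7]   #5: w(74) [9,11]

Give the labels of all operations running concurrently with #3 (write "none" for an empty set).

#3 spans [5,8]: anything still running between times 5 and 8 counts as concurrent
#1 [1,2]: before
#2 [3,4]: before
#4 [6,7]: concurrent
#5 [9,11]: after
#6 [10,12]: after

#4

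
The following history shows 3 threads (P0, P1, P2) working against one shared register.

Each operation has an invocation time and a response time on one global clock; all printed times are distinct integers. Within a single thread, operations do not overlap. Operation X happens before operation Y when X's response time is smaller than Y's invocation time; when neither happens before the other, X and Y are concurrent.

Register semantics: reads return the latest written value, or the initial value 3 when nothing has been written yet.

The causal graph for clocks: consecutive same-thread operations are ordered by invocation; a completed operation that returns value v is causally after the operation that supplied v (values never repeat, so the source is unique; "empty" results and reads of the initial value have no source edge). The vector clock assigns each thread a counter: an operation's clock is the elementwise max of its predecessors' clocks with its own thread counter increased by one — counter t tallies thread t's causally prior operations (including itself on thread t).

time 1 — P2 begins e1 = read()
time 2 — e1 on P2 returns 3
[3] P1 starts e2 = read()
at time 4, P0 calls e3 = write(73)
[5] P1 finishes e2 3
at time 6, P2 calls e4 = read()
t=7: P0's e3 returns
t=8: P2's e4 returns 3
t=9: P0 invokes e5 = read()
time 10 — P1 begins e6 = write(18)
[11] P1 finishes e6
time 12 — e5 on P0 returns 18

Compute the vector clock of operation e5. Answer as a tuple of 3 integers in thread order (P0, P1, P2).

invoked at 1, e1 has no predecessors; its own P2 bump gives (0, 0, 1)
invoked at 3, e2 has no predecessors; its own P1 bump gives (0, 1, 0)
invoked at 4, e3 has no predecessors; its own P0 bump gives (1, 0, 0)
from VC(e1)=(0, 0, 1), e4 (invoked 6) maxes components and bumps P2 → (0, 0, 2)
from VC(e2)=(0, 1, 0), e6 (invoked 10) maxes components and bumps P1 → (0, 2, 0)
from VC(e3)=(1, 0, 0), VC(e6)=(0, 2, 0), e5 (invoked 9) maxes components and bumps P0 → (2, 2, 0)
target: VC(e5) = (2, 2, 0)

(2, 2, 0)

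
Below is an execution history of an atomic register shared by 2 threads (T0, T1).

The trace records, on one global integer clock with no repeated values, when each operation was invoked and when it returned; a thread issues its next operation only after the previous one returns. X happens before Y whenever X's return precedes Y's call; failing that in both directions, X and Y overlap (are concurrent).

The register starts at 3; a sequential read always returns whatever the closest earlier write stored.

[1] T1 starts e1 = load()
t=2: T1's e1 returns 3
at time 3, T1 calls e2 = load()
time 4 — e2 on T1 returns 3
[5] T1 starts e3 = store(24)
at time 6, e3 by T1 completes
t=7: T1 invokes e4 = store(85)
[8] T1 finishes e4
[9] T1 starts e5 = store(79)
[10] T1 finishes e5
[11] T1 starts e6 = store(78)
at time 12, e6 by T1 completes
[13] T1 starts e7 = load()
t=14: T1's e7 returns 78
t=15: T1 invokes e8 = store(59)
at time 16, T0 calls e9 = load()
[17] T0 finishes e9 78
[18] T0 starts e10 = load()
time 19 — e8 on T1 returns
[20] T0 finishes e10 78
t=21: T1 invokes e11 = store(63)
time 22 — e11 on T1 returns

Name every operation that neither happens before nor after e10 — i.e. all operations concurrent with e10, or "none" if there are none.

e8

e10 spans [18,20]; an op avoiding the whole window 18..20 is ordered, any other is concurrent
e1 [1,2]: before
e2 [3,4]: before
e3 [5,6]: before
e4 [7,8]: before
e5 [9,10]: before
e6 [11,12]: before
e7 [13,14]: before
e8 [15,19]: concurrent
e9 [16,17]: before
e11 [21,22]: after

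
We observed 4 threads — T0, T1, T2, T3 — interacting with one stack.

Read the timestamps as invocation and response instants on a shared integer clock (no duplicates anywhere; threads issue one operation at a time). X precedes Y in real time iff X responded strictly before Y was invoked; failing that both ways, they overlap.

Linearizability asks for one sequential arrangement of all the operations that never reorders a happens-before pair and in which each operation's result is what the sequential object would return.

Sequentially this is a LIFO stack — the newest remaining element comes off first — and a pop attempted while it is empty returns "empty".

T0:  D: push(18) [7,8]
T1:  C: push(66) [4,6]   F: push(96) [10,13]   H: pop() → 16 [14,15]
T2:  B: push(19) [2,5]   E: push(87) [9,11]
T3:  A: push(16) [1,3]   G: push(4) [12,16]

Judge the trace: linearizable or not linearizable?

not linearizable

events 1..14 are fine; event 15 — the response of H at time 15 — makes the prefix non-linearizable
7 completed operations, 6 real-time-consistent orders — every stack replay fails
no escape via the 1 pending operation (G): every completion choice fails
e.g. A, B, C, D, E, F, H (pending dropped): illegal at step 7, since H pop() → 16 cannot apply there
e.g. A, B, C, D, F, E, H (pending dropped): illegal at step 7, since H pop() → 16 cannot apply there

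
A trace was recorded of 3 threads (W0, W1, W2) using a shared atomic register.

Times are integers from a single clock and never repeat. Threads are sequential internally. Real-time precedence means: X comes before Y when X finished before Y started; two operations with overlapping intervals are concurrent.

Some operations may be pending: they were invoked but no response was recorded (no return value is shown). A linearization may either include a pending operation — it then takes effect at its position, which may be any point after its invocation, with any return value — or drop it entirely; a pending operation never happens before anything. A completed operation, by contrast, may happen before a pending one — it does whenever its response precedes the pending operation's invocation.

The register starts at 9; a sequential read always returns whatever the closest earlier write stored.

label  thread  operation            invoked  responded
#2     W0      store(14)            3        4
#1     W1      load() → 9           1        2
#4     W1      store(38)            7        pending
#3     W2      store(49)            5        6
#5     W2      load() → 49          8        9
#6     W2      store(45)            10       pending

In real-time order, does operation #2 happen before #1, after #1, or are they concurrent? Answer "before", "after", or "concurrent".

after

#2 spans [3,4], #1 spans [1,2]
resp(#1)=2 < inv(#2)=3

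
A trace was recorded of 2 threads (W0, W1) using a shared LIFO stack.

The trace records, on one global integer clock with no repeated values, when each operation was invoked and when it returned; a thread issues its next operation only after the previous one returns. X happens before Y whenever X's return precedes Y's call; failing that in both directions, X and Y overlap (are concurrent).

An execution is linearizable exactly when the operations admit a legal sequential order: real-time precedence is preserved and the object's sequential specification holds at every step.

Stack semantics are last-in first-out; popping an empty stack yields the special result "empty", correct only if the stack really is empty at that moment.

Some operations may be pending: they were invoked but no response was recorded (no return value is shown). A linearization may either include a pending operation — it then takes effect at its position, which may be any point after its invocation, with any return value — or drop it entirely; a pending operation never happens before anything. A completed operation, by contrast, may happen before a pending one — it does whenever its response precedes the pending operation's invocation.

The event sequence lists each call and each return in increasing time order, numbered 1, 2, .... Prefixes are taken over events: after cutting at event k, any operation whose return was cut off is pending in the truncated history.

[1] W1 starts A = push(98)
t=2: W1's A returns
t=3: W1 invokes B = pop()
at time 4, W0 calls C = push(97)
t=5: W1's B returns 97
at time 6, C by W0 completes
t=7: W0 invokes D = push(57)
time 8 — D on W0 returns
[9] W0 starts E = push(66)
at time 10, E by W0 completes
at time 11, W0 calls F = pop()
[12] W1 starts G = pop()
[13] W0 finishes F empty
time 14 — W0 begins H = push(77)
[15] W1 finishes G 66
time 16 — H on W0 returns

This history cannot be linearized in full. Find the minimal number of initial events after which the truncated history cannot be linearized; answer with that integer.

13

events 1..12 are linearizable, e.g. via A, C, B, D, E:
after step 1 (A push(98)): stack <98>
after step 2 (C push(97)): stack <98,97>
after step 3 (B pop() → 97): stack <98>
after step 4 (D push(57)): stack <98,57>
after step 5 (E push(66)): stack <98,57,66>
at event 13 (F's time-13 response) nothing linearizes any more
no escape via the 1 pending operation (G): every completion choice fails
take A, B, C, D, E, F (pending dropped): step 2 already fails, because B pop() → 97 cannot occur there
take A, C, B, D, E, F (pending dropped): step 6 already fails, because F pop() → empty cannot occur there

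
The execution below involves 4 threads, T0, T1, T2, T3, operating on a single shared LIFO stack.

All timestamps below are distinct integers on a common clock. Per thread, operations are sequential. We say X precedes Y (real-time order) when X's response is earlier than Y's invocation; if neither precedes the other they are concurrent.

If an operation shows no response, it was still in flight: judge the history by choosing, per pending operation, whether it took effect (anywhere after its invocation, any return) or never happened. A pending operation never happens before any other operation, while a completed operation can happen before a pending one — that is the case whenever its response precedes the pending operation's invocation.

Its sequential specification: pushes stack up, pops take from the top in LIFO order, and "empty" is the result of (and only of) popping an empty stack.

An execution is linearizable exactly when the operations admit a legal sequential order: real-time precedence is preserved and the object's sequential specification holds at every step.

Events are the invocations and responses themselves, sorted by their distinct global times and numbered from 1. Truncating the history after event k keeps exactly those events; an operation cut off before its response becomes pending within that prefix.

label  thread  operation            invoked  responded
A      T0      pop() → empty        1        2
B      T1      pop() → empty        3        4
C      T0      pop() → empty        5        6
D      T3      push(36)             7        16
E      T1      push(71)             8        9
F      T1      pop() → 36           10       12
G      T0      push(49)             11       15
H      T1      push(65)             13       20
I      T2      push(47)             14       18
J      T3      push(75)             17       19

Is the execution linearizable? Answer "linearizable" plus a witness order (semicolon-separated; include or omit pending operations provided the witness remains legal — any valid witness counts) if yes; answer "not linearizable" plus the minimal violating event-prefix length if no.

after step 1 (A pop() → empty): stack <>
after step 2 (B pop() → empty): stack <>
after step 3 (C pop() → empty): stack <>
after step 4 (E push(71)): stack <71>
after step 5 (D push(36)): stack <71,36>
after step 6 (F pop() → 36): stack <71>
after step 7 (G push(49)): stack <71,49>
after step 8 (H push(65)): stack <71,49,65>
after step 9 (I push(47)): stack <71,49,65,47>
after step 10 (J push(75)): stack <71,49,65,47,75>

linearizable — witness: A; B; C; E; D; F; G; H; I; J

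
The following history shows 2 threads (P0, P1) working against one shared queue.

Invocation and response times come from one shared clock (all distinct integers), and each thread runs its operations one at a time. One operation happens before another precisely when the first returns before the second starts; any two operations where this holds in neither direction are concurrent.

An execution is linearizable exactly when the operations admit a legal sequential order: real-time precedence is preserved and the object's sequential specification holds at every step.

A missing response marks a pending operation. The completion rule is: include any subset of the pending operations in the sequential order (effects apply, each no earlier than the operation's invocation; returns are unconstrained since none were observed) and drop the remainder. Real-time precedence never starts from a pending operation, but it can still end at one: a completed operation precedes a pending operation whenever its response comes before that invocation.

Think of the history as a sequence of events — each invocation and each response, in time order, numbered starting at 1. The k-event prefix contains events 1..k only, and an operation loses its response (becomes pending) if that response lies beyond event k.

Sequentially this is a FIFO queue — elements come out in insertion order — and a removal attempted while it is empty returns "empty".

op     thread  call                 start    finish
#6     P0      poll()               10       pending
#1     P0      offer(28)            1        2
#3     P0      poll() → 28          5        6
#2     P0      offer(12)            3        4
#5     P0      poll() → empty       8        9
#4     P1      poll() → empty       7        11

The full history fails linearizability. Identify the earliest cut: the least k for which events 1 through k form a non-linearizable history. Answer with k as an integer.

a valid linearization of events 1..10 exists, for instance #1, #2, #3, #4, #5:
1. #1 offer(28), leaving queue <28>
2. #2 offer(12), leaving queue <28,12>
3. #3 poll() → 28, leaving queue <12>
4. #4 poll() (pending, included), leaving queue <>
5. #5 poll() → empty, leaving queue <>
at event 11 (#4's time-11 response) nothing linearizes any more
every completion of the 1 pending operation (#6) was checked; none linearizes
for example #1, #2, #3, #4, #5 (pending dropped) fails at step 4: #4 poll() → empty is not legal there
for example #1, #2, #3, #5, #4 (pending dropped) fails at step 4: #5 poll() → empty is not legal there

11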